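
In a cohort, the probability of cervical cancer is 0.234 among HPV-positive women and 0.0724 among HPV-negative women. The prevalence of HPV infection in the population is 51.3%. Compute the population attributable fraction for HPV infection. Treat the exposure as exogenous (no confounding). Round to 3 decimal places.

Let p₁ = 0.234, p₀ = 0.0724.
Overall risk P(Y=1) = π·p₁ + (1−π)·p₀ = 0.513×0.234 + 0.487×0.0724 = 0.1553.
Under exogeneity, PAF = [P(Y=1) − p₀] / P(Y=1).
PAF = (0.1553 − 0.0724) / 0.1553 ≈ 0.5338

PAF ≈ 0.534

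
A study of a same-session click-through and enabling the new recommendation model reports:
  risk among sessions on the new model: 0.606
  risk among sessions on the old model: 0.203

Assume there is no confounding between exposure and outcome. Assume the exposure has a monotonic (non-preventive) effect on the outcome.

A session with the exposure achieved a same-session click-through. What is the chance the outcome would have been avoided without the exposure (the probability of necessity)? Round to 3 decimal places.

Let p₁ = 0.606, p₀ = 0.203.
Under exogeneity and monotonicity, PN = (p₁ − p₀) / p₁.
PN = (0.606 − 0.203) / 0.606 = 0.403 / 0.606 ≈ 0.6650

PN ≈ 0.665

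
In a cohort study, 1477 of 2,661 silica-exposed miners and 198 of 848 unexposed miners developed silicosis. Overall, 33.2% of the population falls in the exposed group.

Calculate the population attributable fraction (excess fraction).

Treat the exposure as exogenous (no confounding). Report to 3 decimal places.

p₁ = P(outcome | exposed) = 1477/2661 = 0.55505
p₀ = P(outcome | unexposed) = 198/848 = 0.23349
Overall risk P(Y=1) = π·p₁ + (1−π)·p₀ = 0.332×0.55505 + 0.668×0.23349 = 0.34025.
Under exogeneity, PAF = [P(Y=1) − p₀] / P(Y=1).
PAF = (0.34025 − 0.23349) / 0.34025 ≈ 0.3138

PAF ≈ 0.314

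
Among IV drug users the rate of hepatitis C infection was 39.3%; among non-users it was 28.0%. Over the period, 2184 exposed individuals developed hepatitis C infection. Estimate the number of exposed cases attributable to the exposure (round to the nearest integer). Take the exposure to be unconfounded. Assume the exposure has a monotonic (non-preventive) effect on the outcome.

about 628 cases

p₁ = 0.393, p₀ = 0.28.
PN = (p₁ − p₀)/p₁ = (0.393 − 0.28) / 0.393 ≈ 0.28753.
Attributable cases ≈ PN × (exposed cases) = 0.28753 × 2184 ≈ 627.97.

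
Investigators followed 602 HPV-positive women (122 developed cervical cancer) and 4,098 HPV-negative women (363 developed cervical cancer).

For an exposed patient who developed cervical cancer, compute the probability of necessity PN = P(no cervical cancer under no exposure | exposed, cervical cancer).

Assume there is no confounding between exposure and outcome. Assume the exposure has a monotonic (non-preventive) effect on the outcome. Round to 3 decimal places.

PN ≈ 0.563

p₁ = P(outcome | exposed) = 122/602 = 0.20266
p₀ = P(outcome | unexposed) = 363/4098 = 0.08858
Under exogeneity and monotonicity, PN = (p₁ − p₀) / p₁.
PN = (0.20266 − 0.08858) / 0.20266 = 0.11408 / 0.20266 ≈ 0.5629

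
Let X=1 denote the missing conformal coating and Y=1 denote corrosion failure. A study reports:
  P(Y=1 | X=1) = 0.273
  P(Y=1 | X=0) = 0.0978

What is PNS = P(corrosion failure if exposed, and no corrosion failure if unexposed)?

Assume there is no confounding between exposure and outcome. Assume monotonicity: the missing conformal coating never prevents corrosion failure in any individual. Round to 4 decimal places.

Let p₁ = 0.273, p₀ = 0.0978.
Under exogeneity and monotonicity, PNS = p₁ − p₀.
PNS = 0.273 − 0.0978 = 0.1752

PNS ≈ 0.1752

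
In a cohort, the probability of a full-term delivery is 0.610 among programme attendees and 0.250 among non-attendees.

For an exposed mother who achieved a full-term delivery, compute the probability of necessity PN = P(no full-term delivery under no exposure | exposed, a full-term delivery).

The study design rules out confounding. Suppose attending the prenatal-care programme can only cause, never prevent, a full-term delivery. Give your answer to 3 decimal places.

PN ≈ 0.590

Let p₁ = 0.61, p₀ = 0.25.
Under exogeneity and monotonicity, PN = (p₁ − p₀) / p₁.
PN = (0.61 − 0.25) / 0.61 = 0.36 / 0.61 ≈ 0.5902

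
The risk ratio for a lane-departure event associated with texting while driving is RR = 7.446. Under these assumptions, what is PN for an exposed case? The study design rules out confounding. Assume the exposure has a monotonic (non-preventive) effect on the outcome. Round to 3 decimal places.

Under exogeneity and monotonicity, PN = (RR − 1) / RR = 1 − 1/RR.
PN = (7.446 − 1) / 7.446 = 6.446 / 7.446 ≈ 0.8657

PN ≈ 0.866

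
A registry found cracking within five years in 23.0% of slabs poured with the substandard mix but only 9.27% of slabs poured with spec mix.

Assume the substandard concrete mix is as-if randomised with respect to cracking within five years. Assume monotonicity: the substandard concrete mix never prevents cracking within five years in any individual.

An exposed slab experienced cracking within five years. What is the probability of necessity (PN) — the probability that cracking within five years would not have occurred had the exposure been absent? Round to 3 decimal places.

p₁ = 0.23, p₀ = 0.0927.
Under exogeneity and monotonicity, PN = (p₁ − p₀) / p₁.
PN = (0.23 − 0.0927) / 0.23 = 0.1373 / 0.23 ≈ 0.5970

PN ≈ 0.597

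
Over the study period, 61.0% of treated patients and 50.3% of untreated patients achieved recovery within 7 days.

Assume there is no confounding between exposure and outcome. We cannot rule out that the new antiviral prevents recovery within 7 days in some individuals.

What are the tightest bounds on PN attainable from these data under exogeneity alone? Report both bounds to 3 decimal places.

0.175 ≤ PN ≤ 0.815

p₁ = 0.61, p₀ = 0.503.
Under exogeneity alone the bounds on PN are max{0,(p₁−p₀)/p₁} ≤ PN ≤ min{1,(1−p₀)/p₁}.
  lower = (p₁ − p₀)/p₁ = 0.107 / 0.61 ≈ 0.1754
  upper = min{1, (1 − p₀)/p₁} = 0.497 / 0.61 ≈ 0.8148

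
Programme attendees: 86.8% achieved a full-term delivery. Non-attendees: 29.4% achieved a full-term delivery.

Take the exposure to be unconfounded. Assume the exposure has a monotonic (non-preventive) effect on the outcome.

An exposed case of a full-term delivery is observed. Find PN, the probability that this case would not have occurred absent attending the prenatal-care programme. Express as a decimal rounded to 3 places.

p₁ = 0.868, p₀ = 0.294.
Under exogeneity and monotonicity, PN = (p₁ − p₀) / p₁.
PN = (0.868 − 0.294) / 0.868 = 0.574 / 0.868 ≈ 0.6613

PN ≈ 0.661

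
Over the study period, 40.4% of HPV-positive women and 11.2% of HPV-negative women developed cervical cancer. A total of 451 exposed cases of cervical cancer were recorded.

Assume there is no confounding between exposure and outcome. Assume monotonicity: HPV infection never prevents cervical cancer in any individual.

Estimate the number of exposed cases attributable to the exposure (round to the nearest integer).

p₁ = 0.404, p₀ = 0.112.
PN = (p₁ − p₀)/p₁ = (0.404 − 0.112) / 0.404 ≈ 0.72277.
Attributable cases ≈ PN × (exposed cases) = 0.72277 × 451 ≈ 325.97.

about 326 cases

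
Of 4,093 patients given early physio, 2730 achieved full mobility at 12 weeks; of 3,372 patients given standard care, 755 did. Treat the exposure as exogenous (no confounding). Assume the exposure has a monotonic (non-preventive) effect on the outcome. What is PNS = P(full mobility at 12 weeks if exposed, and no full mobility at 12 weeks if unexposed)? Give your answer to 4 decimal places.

p₁ = P(outcome | exposed) = 2730/4093 = 0.66699
p₀ = P(outcome | unexposed) = 755/3372 = 0.2239
Under exogeneity and monotonicity, PNS = p₁ − p₀.
PNS = 0.66699 − 0.2239 = 0.44309

PNS ≈ 0.4431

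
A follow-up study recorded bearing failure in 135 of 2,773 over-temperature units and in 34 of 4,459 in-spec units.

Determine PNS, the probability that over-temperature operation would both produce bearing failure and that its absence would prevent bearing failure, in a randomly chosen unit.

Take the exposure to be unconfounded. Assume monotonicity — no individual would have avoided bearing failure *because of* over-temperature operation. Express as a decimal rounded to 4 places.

p₁ = P(outcome | exposed) = 135/2773 = 0.048684
p₀ = P(outcome | unexposed) = 34/4459 = 0.007625
Under exogeneity and monotonicity, PNS = p₁ − p₀.
PNS = 0.048684 − 0.007625 = 0.041059

PNS ≈ 0.0411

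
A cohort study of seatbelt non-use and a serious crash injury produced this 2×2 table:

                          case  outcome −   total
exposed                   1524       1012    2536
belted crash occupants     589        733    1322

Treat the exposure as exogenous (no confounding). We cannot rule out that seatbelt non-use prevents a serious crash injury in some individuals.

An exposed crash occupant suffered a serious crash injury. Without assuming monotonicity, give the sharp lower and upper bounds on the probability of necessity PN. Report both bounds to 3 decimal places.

p₁ = P(outcome | exposed) = 1524/2536 = 0.60095
p₀ = P(outcome | unexposed) = 589/1322 = 0.44554
Under exogeneity alone the bounds on PN are max{0,(p₁−p₀)/p₁} ≤ PN ≤ min{1,(1−p₀)/p₁}.
  lower = (p₁ − p₀)/p₁ = 0.15541 / 0.60095 ≈ 0.2586
  upper = min{1, (1 − p₀)/p₁} = 0.55446 / 0.60095 ≈ 0.9226

0.259 ≤ PN ≤ 0.923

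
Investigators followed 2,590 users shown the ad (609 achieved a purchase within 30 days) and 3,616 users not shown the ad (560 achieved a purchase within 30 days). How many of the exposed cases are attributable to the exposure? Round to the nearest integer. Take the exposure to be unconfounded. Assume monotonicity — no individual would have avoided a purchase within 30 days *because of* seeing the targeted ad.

about 208 cases

p₁ = P(outcome | exposed) = 609/2590 = 0.23514
p₀ = P(outcome | unexposed) = 560/3616 = 0.15487
PN = (p₁ − p₀)/p₁ = (0.23514 − 0.15487) / 0.23514 ≈ 0.34137.
Attributable cases ≈ PN × (exposed cases) = 0.34137 × 609 ≈ 207.89.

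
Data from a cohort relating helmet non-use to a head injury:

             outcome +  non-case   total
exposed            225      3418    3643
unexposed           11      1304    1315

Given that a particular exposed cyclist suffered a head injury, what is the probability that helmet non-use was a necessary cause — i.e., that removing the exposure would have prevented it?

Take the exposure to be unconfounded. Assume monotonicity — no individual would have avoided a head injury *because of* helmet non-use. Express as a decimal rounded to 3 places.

p₁ = P(outcome | exposed) = 225/3643 = 0.061762
p₀ = P(outcome | unexposed) = 11/1315 = 0.008365
Under exogeneity and monotonicity, PN = (p₁ − p₀)/p₁.
PN = (0.061762 − 0.008365) / 0.061762 ≈ 0.8646

PN ≈ 0.865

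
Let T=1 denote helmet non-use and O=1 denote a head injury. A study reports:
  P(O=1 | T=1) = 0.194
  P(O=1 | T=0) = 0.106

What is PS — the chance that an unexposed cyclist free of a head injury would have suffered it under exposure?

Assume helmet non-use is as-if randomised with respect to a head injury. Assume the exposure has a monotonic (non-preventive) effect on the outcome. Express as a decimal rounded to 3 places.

PS ≈ 0.098

Let p₁ = 0.194, p₀ = 0.106.
Under exogeneity and monotonicity, PS = (p₁ − p₀) / (1 − p₀).
PS = (0.194 − 0.106) / (1 − 0.106) = 0.088 / 0.894 ≈ 0.0984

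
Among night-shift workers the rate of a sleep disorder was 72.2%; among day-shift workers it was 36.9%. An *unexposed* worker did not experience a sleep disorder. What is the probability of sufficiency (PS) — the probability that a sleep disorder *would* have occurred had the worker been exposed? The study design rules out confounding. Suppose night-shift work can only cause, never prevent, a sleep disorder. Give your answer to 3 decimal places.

p₁ = 0.722, p₀ = 0.369.
Under exogeneity and monotonicity, PS = (p₁ − p₀) / (1 − p₀).
PS = (0.722 − 0.369) / (1 − 0.369) = 0.353 / 0.631 ≈ 0.5594

PS ≈ 0.559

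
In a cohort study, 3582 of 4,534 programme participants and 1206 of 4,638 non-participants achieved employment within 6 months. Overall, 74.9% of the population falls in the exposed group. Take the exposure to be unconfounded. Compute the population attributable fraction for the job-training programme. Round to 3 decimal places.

p₁ = P(outcome | exposed) = 3582/4534 = 0.79003
p₀ = P(outcome | unexposed) = 1206/4638 = 0.26003
Overall risk P(Y=1) = π·p₁ + (1−π)·p₀ = 0.749×0.79003 + 0.251×0.26003 = 0.657.
Under exogeneity, PAF = [P(Y=1) − p₀] / P(Y=1).
PAF = (0.657 − 0.26003) / 0.657 ≈ 0.6042

PAF ≈ 0.604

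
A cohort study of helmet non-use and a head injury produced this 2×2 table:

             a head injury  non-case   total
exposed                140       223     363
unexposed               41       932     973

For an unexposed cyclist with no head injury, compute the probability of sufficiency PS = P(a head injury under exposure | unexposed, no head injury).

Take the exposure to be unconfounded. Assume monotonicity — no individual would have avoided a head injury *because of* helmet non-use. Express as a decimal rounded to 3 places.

p₁ = P(outcome | exposed) = 140/363 = 0.38567
p₀ = P(outcome | unexposed) = 41/973 = 0.042138
Under exogeneity and monotonicity, PS = (p₁ − p₀) / (1 − p₀).
PS = (0.38567 − 0.042138) / (1 − 0.042138) = 0.34354 / 0.95786 ≈ 0.3586

PS ≈ 0.359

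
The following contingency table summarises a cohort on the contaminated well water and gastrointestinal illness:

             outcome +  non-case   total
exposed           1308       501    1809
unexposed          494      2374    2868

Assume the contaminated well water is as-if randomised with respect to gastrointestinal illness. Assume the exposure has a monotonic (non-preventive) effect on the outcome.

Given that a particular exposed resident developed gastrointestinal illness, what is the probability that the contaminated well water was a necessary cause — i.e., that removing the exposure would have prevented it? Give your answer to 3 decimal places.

PN ≈ 0.762

p₁ = P(outcome | exposed) = 1308/1809 = 0.72305
p₀ = P(outcome | unexposed) = 494/2868 = 0.17225
Under exogeneity and monotonicity, PN = (p₁ − p₀) / p₁.
PN = (0.72305 − 0.17225) / 0.72305 = 0.55081 / 0.72305 ≈ 0.7618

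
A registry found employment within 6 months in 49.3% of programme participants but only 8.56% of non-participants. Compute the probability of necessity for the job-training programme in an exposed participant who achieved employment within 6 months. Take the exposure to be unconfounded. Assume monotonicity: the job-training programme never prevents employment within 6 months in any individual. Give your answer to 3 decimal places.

p₁ = 0.493, p₀ = 0.0856.
Under exogeneity and monotonicity, PN = (p₁ − p₀) / p₁.
PN = (0.493 − 0.0856) / 0.493 = 0.4074 / 0.493 ≈ 0.8264

PN ≈ 0.826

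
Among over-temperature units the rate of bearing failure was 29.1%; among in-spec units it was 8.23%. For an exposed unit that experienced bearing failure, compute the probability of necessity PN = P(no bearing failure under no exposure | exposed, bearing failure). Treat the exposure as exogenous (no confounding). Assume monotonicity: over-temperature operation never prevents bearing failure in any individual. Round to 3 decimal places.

p₁ = 0.291, p₀ = 0.0823.
Under exogeneity and monotonicity, PN = (p₁ − p₀) / p₁.
PN = (0.291 − 0.0823) / 0.291 = 0.2087 / 0.291 ≈ 0.7172

PN ≈ 0.717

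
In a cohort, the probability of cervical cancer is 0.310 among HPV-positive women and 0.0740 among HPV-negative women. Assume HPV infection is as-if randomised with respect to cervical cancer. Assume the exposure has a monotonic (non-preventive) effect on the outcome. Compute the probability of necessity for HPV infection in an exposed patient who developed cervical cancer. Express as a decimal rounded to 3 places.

Let p₁ = 0.31, p₀ = 0.074.
Under exogeneity and monotonicity, PN = (p₁ − p₀) / p₁.
PN = (0.31 − 0.074) / 0.31 = 0.236 / 0.31 ≈ 0.7613

PN ≈ 0.761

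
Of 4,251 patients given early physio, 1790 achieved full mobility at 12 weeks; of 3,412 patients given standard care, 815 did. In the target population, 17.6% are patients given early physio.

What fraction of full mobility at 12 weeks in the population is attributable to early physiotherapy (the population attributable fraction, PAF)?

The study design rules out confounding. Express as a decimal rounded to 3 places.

p₁ = P(outcome | exposed) = 1790/4251 = 0.42108
p₀ = P(outcome | unexposed) = 815/3412 = 0.23886
Overall risk P(Y=1) = π·p₁ + (1−π)·p₀ = 0.176×0.42108 + 0.824×0.23886 = 0.27093.
Under exogeneity, PAF = [P(Y=1) − p₀] / P(Y=1).
PAF = (0.27093 − 0.23886) / 0.27093 ≈ 0.1184

PAF ≈ 0.118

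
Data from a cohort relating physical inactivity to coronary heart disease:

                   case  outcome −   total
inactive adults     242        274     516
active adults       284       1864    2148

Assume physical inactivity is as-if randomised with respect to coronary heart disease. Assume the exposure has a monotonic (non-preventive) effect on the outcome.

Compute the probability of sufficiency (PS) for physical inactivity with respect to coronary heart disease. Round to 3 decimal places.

p₁ = P(outcome | exposed) = 242/516 = 0.46899
p₀ = P(outcome | unexposed) = 284/2148 = 0.13222
Under exogeneity and monotonicity, PS = (p₁ − p₀) / (1 − p₀).
PS = (0.46899 − 0.13222) / (1 − 0.13222) = 0.33678 / 0.86778 ≈ 0.3881

PS ≈ 0.388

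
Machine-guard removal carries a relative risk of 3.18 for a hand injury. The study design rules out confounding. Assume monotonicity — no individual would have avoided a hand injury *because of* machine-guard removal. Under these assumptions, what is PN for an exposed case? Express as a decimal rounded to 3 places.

Under exogeneity and monotonicity, PN = (RR − 1) / RR = 1 − 1/RR.
PN = (3.18 − 1) / 3.18 = 2.18 / 3.18 ≈ 0.6855

PN ≈ 0.686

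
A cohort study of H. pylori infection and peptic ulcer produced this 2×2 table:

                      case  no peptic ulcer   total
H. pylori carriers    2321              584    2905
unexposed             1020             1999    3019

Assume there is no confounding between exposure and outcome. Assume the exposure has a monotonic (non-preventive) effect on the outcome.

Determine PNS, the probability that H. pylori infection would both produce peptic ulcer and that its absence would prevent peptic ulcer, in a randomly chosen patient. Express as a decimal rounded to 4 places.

PNS ≈ 0.4611

p₁ = P(outcome | exposed) = 2321/2905 = 0.79897
p₀ = P(outcome | unexposed) = 1020/3019 = 0.33786
Under exogeneity and monotonicity, PNS = p₁ − p₀.
PNS = 0.79897 − 0.33786 = 0.46111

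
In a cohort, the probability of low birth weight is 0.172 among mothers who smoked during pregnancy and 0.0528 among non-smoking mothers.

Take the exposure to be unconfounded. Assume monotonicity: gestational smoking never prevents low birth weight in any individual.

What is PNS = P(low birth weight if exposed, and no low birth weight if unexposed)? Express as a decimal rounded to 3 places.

PNS ≈ 0.119

Let p₁ = 0.172, p₀ = 0.0528.
Under exogeneity and monotonicity, PNS = p₁ − p₀.
PNS = 0.172 − 0.0528 = 0.1192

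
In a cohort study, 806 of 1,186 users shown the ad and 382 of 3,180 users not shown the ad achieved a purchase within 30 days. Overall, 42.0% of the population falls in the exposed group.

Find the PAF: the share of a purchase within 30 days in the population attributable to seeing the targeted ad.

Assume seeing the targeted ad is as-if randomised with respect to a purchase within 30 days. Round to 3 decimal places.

PAF ≈ 0.662

p₁ = P(outcome | exposed) = 806/1186 = 0.6796
p₀ = P(outcome | unexposed) = 382/3180 = 0.12013
Overall risk P(Y=1) = π·p₁ + (1−π)·p₀ = 0.42×0.6796 + 0.58×0.12013 = 0.3551.
Under exogeneity, PAF = [P(Y=1) − p₀] / P(Y=1).
PAF = (0.3551 − 0.12013) / 0.3551 ≈ 0.6617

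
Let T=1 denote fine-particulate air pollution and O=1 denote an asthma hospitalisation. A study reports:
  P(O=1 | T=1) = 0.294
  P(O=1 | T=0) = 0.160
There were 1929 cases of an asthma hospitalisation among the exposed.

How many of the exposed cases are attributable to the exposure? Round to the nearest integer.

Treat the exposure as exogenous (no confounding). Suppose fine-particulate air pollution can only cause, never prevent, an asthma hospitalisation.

Let p₁ = 0.294, p₀ = 0.16.
PN = (p₁ − p₀)/p₁ = (0.294 − 0.16) / 0.294 ≈ 0.45578.
Attributable cases ≈ PN × (exposed cases) = 0.45578 × 1929 ≈ 879.20.

about 879 cases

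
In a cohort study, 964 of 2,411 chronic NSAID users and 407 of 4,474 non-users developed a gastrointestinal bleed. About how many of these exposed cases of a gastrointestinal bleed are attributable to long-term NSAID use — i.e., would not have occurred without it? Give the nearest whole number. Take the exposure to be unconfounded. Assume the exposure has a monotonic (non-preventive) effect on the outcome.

about 745 cases

p₁ = P(outcome | exposed) = 964/2411 = 0.39983
p₀ = P(outcome | unexposed) = 407/4474 = 0.09097
PN = (p₁ − p₀)/p₁ = (0.39983 − 0.09097) / 0.39983 ≈ 0.77248.
Attributable cases ≈ PN × (exposed cases) = 0.77248 × 964 ≈ 744.67.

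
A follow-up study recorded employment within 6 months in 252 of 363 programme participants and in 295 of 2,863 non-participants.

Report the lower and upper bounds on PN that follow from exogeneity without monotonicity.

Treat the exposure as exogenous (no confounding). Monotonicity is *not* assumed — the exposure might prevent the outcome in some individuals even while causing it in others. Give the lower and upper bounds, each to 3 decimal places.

p₁ = P(outcome | exposed) = 252/363 = 0.69421
p₀ = P(outcome | unexposed) = 295/2863 = 0.10304
Under exogeneity alone the bounds on PN are max{0,(p₁−p₀)/p₁} ≤ PN ≤ min{1,(1−p₀)/p₁}.
  lower = (p₁ − p₀)/p₁ = 0.59118 / 0.69421 ≈ 0.8516
  upper = min{1, (1 − p₀)/p₁} = 0.89696 / 0.69421 ≈ 1.2921 → capped at 1

0.852 ≤ PN ≤ 1.000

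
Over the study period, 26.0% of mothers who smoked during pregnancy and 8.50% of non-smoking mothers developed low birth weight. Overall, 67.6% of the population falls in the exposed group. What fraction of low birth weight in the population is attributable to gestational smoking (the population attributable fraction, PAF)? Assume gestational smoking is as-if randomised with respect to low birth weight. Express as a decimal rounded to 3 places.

PAF ≈ 0.582

p₁ = 0.26, p₀ = 0.085.
Overall risk P(Y=1) = π·p₁ + (1−π)·p₀ = 0.676×0.26 + 0.324×0.085 = 0.2033.
Under exogeneity, PAF = [P(Y=1) − p₀] / P(Y=1).
PAF = (0.2033 − 0.085) / 0.2033 ≈ 0.5819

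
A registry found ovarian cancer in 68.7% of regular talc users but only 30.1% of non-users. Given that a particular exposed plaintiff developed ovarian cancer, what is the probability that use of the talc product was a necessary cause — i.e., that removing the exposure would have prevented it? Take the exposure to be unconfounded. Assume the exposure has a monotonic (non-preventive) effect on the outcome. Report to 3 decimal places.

p₁ = 0.687, p₀ = 0.301.
Under exogeneity and monotonicity, PN = (p₁ − p₀) / p₁.
PN = (0.687 − 0.301) / 0.687 = 0.386 / 0.687 ≈ 0.5619

PN ≈ 0.562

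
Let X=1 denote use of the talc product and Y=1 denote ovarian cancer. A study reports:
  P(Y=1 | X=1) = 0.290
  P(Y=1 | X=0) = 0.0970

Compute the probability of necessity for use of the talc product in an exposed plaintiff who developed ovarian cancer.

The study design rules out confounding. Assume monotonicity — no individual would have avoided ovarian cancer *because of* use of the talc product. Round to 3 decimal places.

Let p₁ = 0.29, p₀ = 0.097.
Under exogeneity and monotonicity, PN = (p₁ − p₀) / p₁.
PN = (0.29 − 0.097) / 0.29 = 0.193 / 0.29 ≈ 0.6655

PN ≈ 0.666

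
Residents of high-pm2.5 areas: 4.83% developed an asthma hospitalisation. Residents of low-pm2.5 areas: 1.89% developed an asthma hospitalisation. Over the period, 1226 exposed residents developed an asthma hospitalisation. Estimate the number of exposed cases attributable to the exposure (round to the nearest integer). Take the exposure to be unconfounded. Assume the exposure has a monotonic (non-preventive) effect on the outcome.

about 746 cases

p₁ = 0.0483, p₀ = 0.0189.
PN = (p₁ − p₀)/p₁ = (0.0483 − 0.0189) / 0.0483 ≈ 0.60870.
Attributable cases ≈ PN × (exposed cases) = 0.60870 × 1226 ≈ 746.26.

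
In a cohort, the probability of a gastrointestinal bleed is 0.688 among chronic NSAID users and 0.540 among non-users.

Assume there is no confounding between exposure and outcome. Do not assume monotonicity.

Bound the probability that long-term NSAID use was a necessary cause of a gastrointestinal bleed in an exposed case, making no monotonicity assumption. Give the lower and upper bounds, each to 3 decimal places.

0.215 ≤ PN ≤ 0.669

Let p₁ = 0.688, p₀ = 0.54.
Under exogeneity alone the bounds on PN are max{0,(p₁−p₀)/p₁} ≤ PN ≤ min{1,(1−p₀)/p₁}.
  lower = (p₁ − p₀)/p₁ = 0.148 / 0.688 ≈ 0.2151
  upper = min{1, (1 − p₀)/p₁} = 0.46 / 0.688 ≈ 0.6686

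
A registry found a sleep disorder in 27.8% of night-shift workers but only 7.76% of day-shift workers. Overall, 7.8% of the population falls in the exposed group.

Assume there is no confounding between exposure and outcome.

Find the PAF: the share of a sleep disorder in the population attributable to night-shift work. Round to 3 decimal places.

PAF ≈ 0.168

p₁ = 0.278, p₀ = 0.0776.
Overall risk P(Y=1) = π·p₁ + (1−π)·p₀ = 0.078×0.278 + 0.922×0.0776 = 0.093231.
Under exogeneity, PAF = [P(Y=1) − p₀] / P(Y=1).
PAF = (0.093231 − 0.0776) / 0.093231 ≈ 0.1677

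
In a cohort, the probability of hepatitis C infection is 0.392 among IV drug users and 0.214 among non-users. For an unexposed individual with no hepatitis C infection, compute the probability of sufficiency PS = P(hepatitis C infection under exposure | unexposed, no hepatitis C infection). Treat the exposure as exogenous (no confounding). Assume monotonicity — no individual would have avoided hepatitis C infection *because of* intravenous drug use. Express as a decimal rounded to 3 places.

Let p₁ = 0.392, p₀ = 0.214.
Under exogeneity and monotonicity, PS = (p₁ − p₀) / (1 − p₀).
PS = (0.392 − 0.214) / (1 − 0.214) = 0.178 / 0.786 ≈ 0.2265

PS ≈ 0.226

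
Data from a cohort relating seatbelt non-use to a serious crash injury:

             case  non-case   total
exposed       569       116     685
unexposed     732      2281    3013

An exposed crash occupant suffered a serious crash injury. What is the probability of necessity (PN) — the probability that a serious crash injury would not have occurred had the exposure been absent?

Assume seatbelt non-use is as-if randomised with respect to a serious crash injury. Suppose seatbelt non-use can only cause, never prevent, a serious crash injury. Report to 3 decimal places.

p₁ = P(outcome | exposed) = 569/685 = 0.83066
p₀ = P(outcome | unexposed) = 732/3013 = 0.24295
Under exogeneity and monotonicity, PN = (p₁ − p₀)/p₁.
PN = (0.83066 − 0.24295) / 0.83066 ≈ 0.7075

PN ≈ 0.708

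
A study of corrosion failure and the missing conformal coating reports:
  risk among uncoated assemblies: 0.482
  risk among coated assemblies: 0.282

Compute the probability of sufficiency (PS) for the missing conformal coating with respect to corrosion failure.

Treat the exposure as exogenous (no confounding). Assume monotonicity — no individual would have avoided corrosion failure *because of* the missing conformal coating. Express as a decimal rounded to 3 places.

PS ≈ 0.279

Let p₁ = 0.482, p₀ = 0.282.
Under exogeneity and monotonicity, PS = (p₁ − p₀) / (1 − p₀).
PS = (0.482 − 0.282) / (1 − 0.282) = 0.2 / 0.718 ≈ 0.2786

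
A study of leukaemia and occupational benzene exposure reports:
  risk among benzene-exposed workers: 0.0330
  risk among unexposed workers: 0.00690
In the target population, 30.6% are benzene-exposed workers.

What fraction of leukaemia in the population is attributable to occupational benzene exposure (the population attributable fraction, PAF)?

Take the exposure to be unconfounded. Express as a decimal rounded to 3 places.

PAF ≈ 0.536

Let p₁ = 0.033, p₀ = 0.0069.
Overall risk P(Y=1) = π·p₁ + (1−π)·p₀ = 0.306×0.033 + 0.694×0.0069 = 0.014887.
Under exogeneity, PAF = [P(Y=1) − p₀] / P(Y=1).
PAF = (0.014887 − 0.0069) / 0.014887 ≈ 0.5365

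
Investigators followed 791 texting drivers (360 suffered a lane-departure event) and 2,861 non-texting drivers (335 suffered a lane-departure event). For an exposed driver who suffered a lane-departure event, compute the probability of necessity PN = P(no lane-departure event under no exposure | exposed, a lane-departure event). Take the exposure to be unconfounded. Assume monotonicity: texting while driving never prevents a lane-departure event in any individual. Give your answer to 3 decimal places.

p₁ = P(outcome | exposed) = 360/791 = 0.45512
p₀ = P(outcome | unexposed) = 335/2861 = 0.11709
Under exogeneity and monotonicity, PN = (p₁ − p₀) / p₁.
PN = (0.45512 − 0.11709) / 0.45512 = 0.33803 / 0.45512 ≈ 0.7427

PN ≈ 0.743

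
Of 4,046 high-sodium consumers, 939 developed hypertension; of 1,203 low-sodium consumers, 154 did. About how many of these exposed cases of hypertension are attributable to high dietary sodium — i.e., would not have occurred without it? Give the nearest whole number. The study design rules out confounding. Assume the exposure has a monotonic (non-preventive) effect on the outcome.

about 421 cases

p₁ = P(outcome | exposed) = 939/4046 = 0.23208
p₀ = P(outcome | unexposed) = 154/1203 = 0.12801
PN = (p₁ − p₀)/p₁ = (0.23208 − 0.12801) / 0.23208 ≈ 0.44841.
Attributable cases ≈ PN × (exposed cases) = 0.44841 × 939 ≈ 421.06.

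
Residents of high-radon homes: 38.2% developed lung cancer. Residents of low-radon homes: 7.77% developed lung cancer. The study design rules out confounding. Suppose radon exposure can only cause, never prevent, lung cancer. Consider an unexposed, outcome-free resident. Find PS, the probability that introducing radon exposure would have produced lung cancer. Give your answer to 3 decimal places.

PS ≈ 0.330

p₁ = 0.382, p₀ = 0.0777.
Under exogeneity and monotonicity, PS = (p₁ − p₀) / (1 − p₀).
PS = (0.382 − 0.0777) / (1 − 0.0777) = 0.3043 / 0.9223 ≈ 0.3299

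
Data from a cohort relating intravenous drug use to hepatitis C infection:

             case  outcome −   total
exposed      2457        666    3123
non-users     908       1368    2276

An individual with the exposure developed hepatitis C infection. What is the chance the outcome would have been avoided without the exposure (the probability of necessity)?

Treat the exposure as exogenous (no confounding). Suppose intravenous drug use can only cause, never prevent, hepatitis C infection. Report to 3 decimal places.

PN ≈ 0.493

p₁ = P(outcome | exposed) = 2457/3123 = 0.78674
p₀ = P(outcome | unexposed) = 908/2276 = 0.39895
Under exogeneity and monotonicity, PN = (p₁ − p₀) / p₁.
PN = (0.78674 − 0.39895) / 0.78674 = 0.3878 / 0.78674 ≈ 0.4929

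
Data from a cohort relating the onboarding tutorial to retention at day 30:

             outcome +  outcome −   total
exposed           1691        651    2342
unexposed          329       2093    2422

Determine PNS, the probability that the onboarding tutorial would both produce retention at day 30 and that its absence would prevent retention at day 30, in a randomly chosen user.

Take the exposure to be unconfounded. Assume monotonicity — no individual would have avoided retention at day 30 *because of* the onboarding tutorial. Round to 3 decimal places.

p₁ = P(outcome | exposed) = 1691/2342 = 0.72203
p₀ = P(outcome | unexposed) = 329/2422 = 0.13584
Under exogeneity and monotonicity, PNS = p₁ − p₀.
PNS = 0.72203 − 0.13584 = 0.58619

PNS ≈ 0.586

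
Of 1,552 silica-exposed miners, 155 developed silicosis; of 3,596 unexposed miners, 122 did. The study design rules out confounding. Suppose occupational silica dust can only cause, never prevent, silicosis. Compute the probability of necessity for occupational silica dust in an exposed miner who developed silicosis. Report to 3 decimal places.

PN ≈ 0.660

p₁ = P(outcome | exposed) = 155/1552 = 0.099871
p₀ = P(outcome | unexposed) = 122/3596 = 0.033927
Under exogeneity and monotonicity, PN = (p₁ − p₀) / p₁.
PN = (0.099871 − 0.033927) / 0.099871 = 0.065945 / 0.099871 ≈ 0.6603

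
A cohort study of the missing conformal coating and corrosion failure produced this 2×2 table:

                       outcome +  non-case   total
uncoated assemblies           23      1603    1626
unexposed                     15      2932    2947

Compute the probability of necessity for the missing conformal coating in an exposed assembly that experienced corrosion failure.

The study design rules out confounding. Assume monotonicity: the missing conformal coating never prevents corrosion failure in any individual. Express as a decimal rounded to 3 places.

p₁ = P(outcome | exposed) = 23/1626 = 0.014145
p₀ = P(outcome | unexposed) = 15/2947 = 0.0050899
Under exogeneity and monotonicity, PN = (p₁ − p₀)/p₁.
PN = (0.014145 − 0.0050899) / 0.014145 ≈ 0.6402

PN ≈ 0.640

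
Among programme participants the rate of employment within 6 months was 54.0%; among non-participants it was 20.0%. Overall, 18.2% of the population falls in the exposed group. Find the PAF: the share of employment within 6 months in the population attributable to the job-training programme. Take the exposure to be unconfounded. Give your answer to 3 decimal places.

PAF ≈ 0.236

p₁ = 0.54, p₀ = 0.2.
Overall risk P(Y=1) = π·p₁ + (1−π)·p₀ = 0.182×0.54 + 0.818×0.2 = 0.26188.
Under exogeneity, PAF = [P(Y=1) − p₀] / P(Y=1).
PAF = (0.26188 − 0.2) / 0.26188 ≈ 0.2363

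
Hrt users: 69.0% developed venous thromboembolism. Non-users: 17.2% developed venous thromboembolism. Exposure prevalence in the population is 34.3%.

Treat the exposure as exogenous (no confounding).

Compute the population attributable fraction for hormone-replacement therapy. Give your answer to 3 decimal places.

p₁ = 0.69, p₀ = 0.172.
Overall risk P(Y=1) = π·p₁ + (1−π)·p₀ = 0.343×0.69 + 0.657×0.172 = 0.34967.
Under exogeneity, PAF = [P(Y=1) − p₀] / P(Y=1).
PAF = (0.34967 − 0.172) / 0.34967 ≈ 0.5081

PAF ≈ 0.508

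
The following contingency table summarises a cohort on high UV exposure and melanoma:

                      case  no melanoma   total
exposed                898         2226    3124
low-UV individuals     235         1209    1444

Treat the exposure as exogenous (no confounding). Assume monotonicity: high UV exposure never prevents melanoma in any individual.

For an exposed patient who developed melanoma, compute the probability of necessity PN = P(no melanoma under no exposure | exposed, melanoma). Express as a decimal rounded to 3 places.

p₁ = P(outcome | exposed) = 898/3124 = 0.28745
p₀ = P(outcome | unexposed) = 235/1444 = 0.16274
Under exogeneity and monotonicity, PN = (p₁ − p₀)/p₁.
PN = (0.28745 − 0.16274) / 0.28745 ≈ 0.4338

PN ≈ 0.434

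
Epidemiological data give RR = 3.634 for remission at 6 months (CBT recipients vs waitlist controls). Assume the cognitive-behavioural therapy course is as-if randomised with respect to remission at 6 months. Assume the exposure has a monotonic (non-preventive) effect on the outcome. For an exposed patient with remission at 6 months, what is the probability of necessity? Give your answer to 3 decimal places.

PN ≈ 0.725

Under exogeneity and monotonicity, PN = (RR − 1) / RR = 1 − 1/RR.
PN = (3.634 − 1) / 3.634 = 2.634 / 3.634 ≈ 0.7248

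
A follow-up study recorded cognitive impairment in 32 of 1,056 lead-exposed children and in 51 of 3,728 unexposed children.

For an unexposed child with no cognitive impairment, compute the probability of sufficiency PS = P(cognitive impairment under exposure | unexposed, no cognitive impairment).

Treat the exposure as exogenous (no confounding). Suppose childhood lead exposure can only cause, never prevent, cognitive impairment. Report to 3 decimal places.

p₁ = P(outcome | exposed) = 32/1056 = 0.030303
p₀ = P(outcome | unexposed) = 51/3728 = 0.01368
Under exogeneity and monotonicity, PS = (p₁ − p₀) / (1 − p₀).
PS = (0.030303 − 0.01368) / (1 − 0.01368) = 0.016623 / 0.98632 ≈ 0.0169

PS ≈ 0.017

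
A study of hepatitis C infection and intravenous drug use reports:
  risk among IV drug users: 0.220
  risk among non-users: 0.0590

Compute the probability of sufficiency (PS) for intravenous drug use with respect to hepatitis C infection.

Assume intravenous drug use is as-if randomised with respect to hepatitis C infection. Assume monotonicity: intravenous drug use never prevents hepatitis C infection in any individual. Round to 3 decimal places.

PS ≈ 0.171

Let p₁ = 0.22, p₀ = 0.059.
Under exogeneity and monotonicity, PS = (p₁ − p₀) / (1 − p₀).
PS = (0.22 − 0.059) / (1 − 0.059) = 0.161 / 0.941 ≈ 0.1711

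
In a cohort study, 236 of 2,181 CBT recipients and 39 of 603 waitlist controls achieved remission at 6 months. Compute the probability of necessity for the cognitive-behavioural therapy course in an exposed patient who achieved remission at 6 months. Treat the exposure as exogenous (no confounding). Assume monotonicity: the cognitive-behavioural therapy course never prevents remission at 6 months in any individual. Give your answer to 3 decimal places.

PN ≈ 0.402

p₁ = P(outcome | exposed) = 236/2181 = 0.10821
p₀ = P(outcome | unexposed) = 39/603 = 0.064677
Under exogeneity and monotonicity, PN = (p₁ − p₀) / p₁.
PN = (0.10821 − 0.064677) / 0.10821 = 0.043531 / 0.10821 ≈ 0.4023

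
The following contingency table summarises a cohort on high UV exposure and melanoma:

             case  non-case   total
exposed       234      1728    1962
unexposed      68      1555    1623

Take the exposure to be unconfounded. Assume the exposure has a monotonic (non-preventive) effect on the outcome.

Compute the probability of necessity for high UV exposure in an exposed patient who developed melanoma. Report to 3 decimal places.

PN ≈ 0.649

p₁ = P(outcome | exposed) = 234/1962 = 0.11927
p₀ = P(outcome | unexposed) = 68/1623 = 0.041898
Under exogeneity and monotonicity, PN = (p₁ − p₀)/p₁.
PN = (0.11927 − 0.041898) / 0.11927 ≈ 0.6487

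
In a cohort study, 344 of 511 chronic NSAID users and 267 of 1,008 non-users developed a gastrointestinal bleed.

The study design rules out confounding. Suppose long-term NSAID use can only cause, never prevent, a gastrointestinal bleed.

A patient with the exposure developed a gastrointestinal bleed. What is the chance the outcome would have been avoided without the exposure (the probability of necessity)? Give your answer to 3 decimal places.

p₁ = P(outcome | exposed) = 344/511 = 0.67319
p₀ = P(outcome | unexposed) = 267/1008 = 0.26488
Under exogeneity and monotonicity, PN = (p₁ − p₀) / p₁.
PN = (0.67319 − 0.26488) / 0.67319 = 0.40831 / 0.67319 ≈ 0.6065

PN ≈ 0.607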